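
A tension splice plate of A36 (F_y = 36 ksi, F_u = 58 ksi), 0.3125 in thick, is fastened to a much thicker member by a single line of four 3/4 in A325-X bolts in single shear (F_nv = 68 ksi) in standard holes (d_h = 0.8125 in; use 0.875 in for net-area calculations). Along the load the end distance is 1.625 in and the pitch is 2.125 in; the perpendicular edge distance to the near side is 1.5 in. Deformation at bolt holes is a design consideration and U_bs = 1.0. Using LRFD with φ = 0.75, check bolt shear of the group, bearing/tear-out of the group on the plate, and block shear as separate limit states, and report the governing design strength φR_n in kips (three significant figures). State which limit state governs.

54.7 kips (block shear governs)

Bolt shear: A_b = π·0.75²/4 = 0.4418 in²; R_n = 68 × 0.4418 × 4 × 1 = 120.2 kips → 0.75 × 120.2 = 90.1 kips.
Bearing: edge l_c = 1.219, r_n = 26.51 kips; interior l_c = 1.312, r_n = 28.55 kips; R_n = 26.51 + 3·28.55 = 112.1 kips → 84.1 kips.
Block shear: A_gv = 2.5, A_nv = 1.543, A_nt = 0.332 in²; R_n = min(0.6F_uA_nv, 0.6F_yA_gv) + U_bs·F_u·A_nt = 72.95 kips → 54.7 kips.
Block shear governs: 54.7 kips.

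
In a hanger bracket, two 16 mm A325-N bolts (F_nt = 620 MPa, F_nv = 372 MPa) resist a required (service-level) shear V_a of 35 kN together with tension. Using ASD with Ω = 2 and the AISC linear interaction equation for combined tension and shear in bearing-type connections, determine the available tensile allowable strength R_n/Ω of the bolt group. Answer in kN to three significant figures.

A_b = π·16²/4 = 201.1 mm²; f_rv = 35 × 1000 / (2 × 201.1) = 87.04 MPa.
F'_nt = 1.3 F_nt − (Ω F_nt / F_nv) f_rv = 1.3·620 − (2·620/372)·87.04 = 515.9 MPa, capped at F_nt → F'_nt = 515.9 MPa.
R_n = F'_nt · A_b · n = 515.9 × 201.1 × 2 / 1000 = 207.4 kN.
Allowable strength R_n/Ω = 207.4 / 2 = 104 kN.

104 kN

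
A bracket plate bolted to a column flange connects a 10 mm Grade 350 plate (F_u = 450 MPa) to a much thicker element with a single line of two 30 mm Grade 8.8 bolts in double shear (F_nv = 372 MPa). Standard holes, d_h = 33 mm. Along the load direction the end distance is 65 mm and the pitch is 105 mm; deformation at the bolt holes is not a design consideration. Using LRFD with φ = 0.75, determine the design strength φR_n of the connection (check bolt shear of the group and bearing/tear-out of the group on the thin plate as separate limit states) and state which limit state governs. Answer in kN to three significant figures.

Bolt shear: A_b = π·30²/4 = 706.9 mm²; R_n = 372 × 706.9 × 2 × 2 / 1000 = 1052 kN → 0.75 × 1052 = 789 kN.
Bearing (1.5 l_c t F_u ≤ 3.0 d t F_u): upper limit = 3.0·30·10·450 / 1000 = 405 kN.
  Edge l_c = 65 − 33/2 = 48.5 → r_n = 327.4 kN; interior l_c = 105 − 33 = 72 → r_n = 405 kN.
  R_n,bearing = 1·327.4 + 1·405 = 732.4 kN → 0.75 × 732.4 = 549 kN.
Bearing governs: 549 kN.

549 kN (bearing governs)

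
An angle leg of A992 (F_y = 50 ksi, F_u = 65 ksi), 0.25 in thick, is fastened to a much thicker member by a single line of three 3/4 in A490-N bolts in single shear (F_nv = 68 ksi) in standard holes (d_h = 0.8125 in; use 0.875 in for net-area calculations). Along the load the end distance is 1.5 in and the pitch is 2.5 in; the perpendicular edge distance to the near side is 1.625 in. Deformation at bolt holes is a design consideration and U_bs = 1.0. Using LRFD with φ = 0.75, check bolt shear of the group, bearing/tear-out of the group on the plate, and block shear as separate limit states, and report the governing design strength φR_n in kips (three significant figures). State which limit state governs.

46 kips (block shear governs)

Bolt shear: A_b = π·0.75²/4 = 0.4418 in²; R_n = 68 × 0.4418 × 3 × 1 = 90.12 kips → 0.75 × 90.12 = 67.6 kips.
Bearing: edge l_c = 1.094, r_n = 21.33 kips; interior l_c = 1.688, r_n = 29.25 kips; R_n = 21.33 + 2·29.25 = 79.83 kips → 59.9 kips.
Block shear: A_gv = 1.625, A_nv = 1.078, A_nt = 0.2969 in²; R_n = min(0.6F_uA_nv, 0.6F_yA_gv) + U_bs·F_u·A_nt = 61.34 kips → 46 kips.
Block shear governs: 46 kips.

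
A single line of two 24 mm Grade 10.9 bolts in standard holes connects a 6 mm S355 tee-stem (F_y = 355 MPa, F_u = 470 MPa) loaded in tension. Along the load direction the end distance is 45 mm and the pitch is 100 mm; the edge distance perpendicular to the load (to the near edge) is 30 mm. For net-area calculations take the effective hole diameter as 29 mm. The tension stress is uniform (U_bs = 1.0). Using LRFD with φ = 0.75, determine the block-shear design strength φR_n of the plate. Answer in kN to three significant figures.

Shear plane L_v = 45 + 1·100 = 145 mm; A_gv = 145 × 6 = 870 mm².
A_nv = (145 − 1.5·29) × 6 = 609 mm².
A_nt = (30 − 0.5·29) × 6 = 93 mm².
0.6 F_u A_nv = 171.7 kN; 0.6 F_y A_gv = 185.3 kN → shear rupture governs the shear term.
R_n = 171.7 + 1.0 × 470 × 93 / 1000 = 215.4 kN.
Design strength φR_n = 0.75 × 215.4 = 162 kN.

162 kN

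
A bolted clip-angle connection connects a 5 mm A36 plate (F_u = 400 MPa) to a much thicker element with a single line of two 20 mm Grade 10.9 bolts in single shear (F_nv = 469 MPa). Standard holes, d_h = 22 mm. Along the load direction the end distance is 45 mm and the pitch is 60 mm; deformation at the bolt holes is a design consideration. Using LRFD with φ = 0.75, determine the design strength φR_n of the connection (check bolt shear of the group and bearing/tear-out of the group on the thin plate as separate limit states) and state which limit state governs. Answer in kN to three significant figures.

Bolt shear: A_b = π·20²/4 = 314.2 mm²; R_n = 469 × 314.2 × 2 × 1 / 1000 = 294.7 kN → 0.75 × 294.7 = 221 kN.
Bearing (1.2 l_c t F_u ≤ 2.4 d t F_u): upper limit = 2.4·20·5·400 / 1000 = 96 kN.
  Edge l_c = 45 − 22/2 = 34 → r_n = 81.6 kN; interior l_c = 60 − 22 = 38 → r_n = 91.2 kN.
  R_n,bearing = 1·81.6 + 1·91.2 = 172.8 kN → 0.75 × 172.8 = 130 kN.
Bearing governs: 130 kN.

130 kN (bearing governs)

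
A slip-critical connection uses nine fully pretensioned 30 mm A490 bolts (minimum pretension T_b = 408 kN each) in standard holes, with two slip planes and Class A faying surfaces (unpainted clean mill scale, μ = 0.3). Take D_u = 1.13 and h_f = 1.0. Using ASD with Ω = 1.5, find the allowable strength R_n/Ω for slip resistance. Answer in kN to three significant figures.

1660 kN

R_n = μ · D_u · h_f · T_b · n_s · n_b = 0.3 × 1.13 × 1.0 × 408 × 2 × 9 = 2490 kN.
Allowable strength R_n/Ω = 2490 / 1.5 = 1660 kN.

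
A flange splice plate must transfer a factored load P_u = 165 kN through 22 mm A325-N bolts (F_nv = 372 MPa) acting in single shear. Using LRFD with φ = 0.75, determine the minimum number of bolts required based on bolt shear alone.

A_b = π·22²/4 = 380.1 mm².
Per-bolt design strength φR_n = 0.75 × 372 × 380.1 × 1 / 1000 = 106.1 kN.
n ≥ 165 / 106.1 = 1.556 → use 2 bolts.

2 bolts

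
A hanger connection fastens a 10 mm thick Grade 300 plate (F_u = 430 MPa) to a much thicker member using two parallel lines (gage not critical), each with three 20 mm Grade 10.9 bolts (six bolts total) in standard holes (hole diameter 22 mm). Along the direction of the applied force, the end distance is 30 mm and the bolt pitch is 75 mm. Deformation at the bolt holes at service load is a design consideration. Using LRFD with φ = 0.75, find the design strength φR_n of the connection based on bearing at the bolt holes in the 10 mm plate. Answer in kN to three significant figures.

766 kN

Per bolt r_n = 1.2 l_c t F_u ≤ 2.4 d t F_u; upper limit = 2.4 × 20 × 10 × 430 / 1000 = 206.4 kN.
Edge bolt: l_c = 30 − 22/2 = 19 mm → 1.2 × 19 × 10 × 430 / 1000 = 98.04 → r_n = 98.04 kN.
Interior bolts: l_c = 75 − 22 = 53 mm → 1.2 × 53 × 10 × 430 / 1000 = 273.5 → r_n = 206.4 kN.
R_n = 2 × 98.04 + 4 × 206.4 = 1022 kN.
Design strength φR_n = 0.75 × 1022 = 766 kN.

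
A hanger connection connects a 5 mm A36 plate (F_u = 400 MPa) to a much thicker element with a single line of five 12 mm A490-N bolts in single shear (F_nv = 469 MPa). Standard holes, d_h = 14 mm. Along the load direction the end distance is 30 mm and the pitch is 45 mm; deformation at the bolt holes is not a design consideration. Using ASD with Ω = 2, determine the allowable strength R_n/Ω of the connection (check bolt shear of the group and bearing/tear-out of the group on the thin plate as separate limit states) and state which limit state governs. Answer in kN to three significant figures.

Bolt shear: A_b = π·12²/4 = 113.1 mm²; R_n = 469 × 113.1 × 5 × 1 / 1000 = 265.2 kN → 265.2 / 2 = 133 kN.
Bearing (1.5 l_c t F_u ≤ 3.0 d t F_u): upper limit = 3.0·12·5·400 / 1000 = 72 kN.
  Edge l_c = 30 − 14/2 = 23 → r_n = 69 kN; interior l_c = 45 − 14 = 31 → r_n = 72 kN.
  R_n,bearing = 1·69 + 4·72 = 357 kN → 357 / 2 = 178 kN.
Bolt shear governs: 133 kN.

133 kN (bolt shear governs)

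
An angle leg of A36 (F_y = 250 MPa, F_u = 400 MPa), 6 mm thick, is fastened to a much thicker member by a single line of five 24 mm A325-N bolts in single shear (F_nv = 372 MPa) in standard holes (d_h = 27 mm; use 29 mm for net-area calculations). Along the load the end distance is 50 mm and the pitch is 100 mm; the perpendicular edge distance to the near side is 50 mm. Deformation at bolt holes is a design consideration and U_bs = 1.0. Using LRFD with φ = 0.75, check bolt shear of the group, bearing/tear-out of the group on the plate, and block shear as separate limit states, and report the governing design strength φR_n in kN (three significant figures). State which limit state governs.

368 kN (block shear governs)

Bolt shear: A_b = π·24²/4 = 452.4 mm²; R_n = 372 × 452.4 × 5 × 1 / 1000 = 841.4 kN → 0.75 × 841.4 = 631 kN.
Bearing: edge l_c = 36.5, r_n = 105.1 kN; interior l_c = 73, r_n = 138.2 kN; R_n = 105.1 + 4·138.2 = 658.1 kN → 494 kN.
Block shear: A_gv = 2700, A_nv = 1917, A_nt = 213 mm²; R_n = min(0.6F_uA_nv, 0.6F_yA_gv) + U_bs·F_u·A_nt = 490.2 kN → 368 kN.
Block shear governs: 368 kN.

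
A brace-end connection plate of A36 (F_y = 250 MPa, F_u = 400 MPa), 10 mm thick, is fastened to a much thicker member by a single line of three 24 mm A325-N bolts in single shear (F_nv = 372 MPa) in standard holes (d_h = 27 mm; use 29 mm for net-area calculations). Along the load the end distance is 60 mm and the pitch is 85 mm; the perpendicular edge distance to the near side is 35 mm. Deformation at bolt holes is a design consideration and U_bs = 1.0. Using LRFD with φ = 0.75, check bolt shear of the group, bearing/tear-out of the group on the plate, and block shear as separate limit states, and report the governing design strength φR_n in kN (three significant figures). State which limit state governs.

Bolt shear: A_b = π·24²/4 = 452.4 mm²; R_n = 372 × 452.4 × 3 × 1 / 1000 = 504.9 kN → 0.75 × 504.9 = 379 kN.
Bearing: edge l_c = 46.5, r_n = 223.2 kN; interior l_c = 58, r_n = 230.4 kN; R_n = 223.2 + 2·230.4 = 684 kN → 513 kN.
Block shear: A_gv = 2300, A_nv = 1575, A_nt = 205 mm²; R_n = min(0.6F_uA_nv, 0.6F_yA_gv) + U_bs·F_u·A_nt = 427 kN → 320 kN.
Block shear governs: 320 kN.

320 kN (block shear governs)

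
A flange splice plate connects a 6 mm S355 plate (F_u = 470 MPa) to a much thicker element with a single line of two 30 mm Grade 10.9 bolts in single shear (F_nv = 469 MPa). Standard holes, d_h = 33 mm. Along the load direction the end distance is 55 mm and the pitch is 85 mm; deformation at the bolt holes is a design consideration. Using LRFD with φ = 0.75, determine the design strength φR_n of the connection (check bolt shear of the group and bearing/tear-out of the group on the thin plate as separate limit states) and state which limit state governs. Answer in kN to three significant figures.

Bolt shear: A_b = π·30²/4 = 706.9 mm²; R_n = 469 × 706.9 × 2 × 1 / 1000 = 663 kN → 0.75 × 663 = 497 kN.
Bearing (1.2 l_c t F_u ≤ 2.4 d t F_u): upper limit = 2.4·30·6·470 / 1000 = 203 kN.
  Edge l_c = 55 − 33/2 = 38.5 → r_n = 130.3 kN; interior l_c = 85 − 33 = 52 → r_n = 176 kN.
  R_n,bearing = 1·130.3 + 1·176 = 306.3 kN → 0.75 × 306.3 = 230 kN.
Bearing governs: 230 kN.

230 kN (bearing governs)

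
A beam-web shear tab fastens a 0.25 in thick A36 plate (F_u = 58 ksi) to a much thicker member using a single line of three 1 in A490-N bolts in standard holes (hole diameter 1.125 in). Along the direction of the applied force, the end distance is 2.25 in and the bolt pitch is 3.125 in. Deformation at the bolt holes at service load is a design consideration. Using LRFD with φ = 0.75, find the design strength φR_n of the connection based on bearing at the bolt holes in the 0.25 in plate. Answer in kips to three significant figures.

74.2 kips

Per bolt r_n = 1.2 l_c t F_u ≤ 2.4 d t F_u; upper limit = 2.4 × 1 × 0.25 × 58 = 34.8 kips.
Edge bolt: l_c = 2.25 − 1.125/2 = 1.688 in → 1.2 × 1.688 × 0.25 × 58 = 29.36 → r_n = 29.36 kips.
Interior bolts: l_c = 3.125 − 1.125 = 2 in → 1.2 × 2 × 0.25 × 58 = 34.8 → r_n = 34.8 kips.
R_n = 1 × 29.36 + 2 × 34.8 = 98.96 kips.
Design strength φR_n = 0.75 × 98.96 = 74.2 kips.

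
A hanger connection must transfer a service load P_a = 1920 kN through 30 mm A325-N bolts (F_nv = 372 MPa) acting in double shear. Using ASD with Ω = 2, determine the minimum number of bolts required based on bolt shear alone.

A_b = π·30²/4 = 706.9 mm².
Per-bolt allowable strength R_n/Ω = 372 × 706.9 × 2 / 1000 / 2 = 263 kN.
n ≥ 1920 / 263 = 7.302 → use 8 bolts.

8 bolts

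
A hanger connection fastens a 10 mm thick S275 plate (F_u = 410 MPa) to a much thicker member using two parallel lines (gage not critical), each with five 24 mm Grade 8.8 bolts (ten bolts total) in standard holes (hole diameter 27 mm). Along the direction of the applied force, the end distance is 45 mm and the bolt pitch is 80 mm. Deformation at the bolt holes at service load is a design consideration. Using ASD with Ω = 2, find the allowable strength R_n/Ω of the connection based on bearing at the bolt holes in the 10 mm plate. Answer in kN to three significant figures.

1100 kN

Per bolt r_n = 1.2 l_c t F_u ≤ 2.4 d t F_u; upper limit = 2.4 × 24 × 10 × 410 / 1000 = 236.2 kN.
Edge bolt: l_c = 45 − 27/2 = 31.5 mm → 1.2 × 31.5 × 10 × 410 / 1000 = 155 → r_n = 155 kN.
Interior bolts: l_c = 80 − 27 = 53 mm → 1.2 × 53 × 10 × 410 / 1000 = 260.8 → r_n = 236.2 kN.
R_n = 2 × 155 + 8 × 236.2 = 2199 kN.
Allowable strength R_n/Ω = 2199 / 2 = 1100 kN.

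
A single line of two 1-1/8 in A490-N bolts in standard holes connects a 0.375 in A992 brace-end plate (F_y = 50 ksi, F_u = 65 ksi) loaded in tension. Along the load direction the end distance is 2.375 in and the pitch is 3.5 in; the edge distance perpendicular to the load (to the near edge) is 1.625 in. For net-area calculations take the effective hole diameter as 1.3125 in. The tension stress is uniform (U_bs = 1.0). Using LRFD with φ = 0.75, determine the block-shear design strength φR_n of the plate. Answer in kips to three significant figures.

Shear plane L_v = 2.375 + 1·3.5 = 5.875 in; A_gv = 5.875 × 0.375 = 2.203 in².
A_nv = (5.875 − 1.5·1.3125) × 0.375 = 1.465 in².
A_nt = (1.625 − 0.5·1.3125) × 0.375 = 0.3633 in².
0.6 F_u A_nv = 57.13 kips; 0.6 F_y A_gv = 66.09 kips → shear rupture governs the shear term.
R_n = 57.13 + 1.0 × 65 × 0.3633 = 80.74 kips.
Design strength φR_n = 0.75 × 80.74 = 60.6 kips.

60.6 kips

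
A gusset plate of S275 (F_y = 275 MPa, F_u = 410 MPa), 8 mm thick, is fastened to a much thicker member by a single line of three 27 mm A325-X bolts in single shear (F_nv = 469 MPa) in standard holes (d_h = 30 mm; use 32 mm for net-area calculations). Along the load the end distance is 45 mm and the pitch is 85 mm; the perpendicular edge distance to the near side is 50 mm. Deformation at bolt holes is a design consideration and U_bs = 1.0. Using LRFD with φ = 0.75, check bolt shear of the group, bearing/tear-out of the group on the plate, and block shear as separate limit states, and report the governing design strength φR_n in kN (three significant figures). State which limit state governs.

Bolt shear: A_b = π·27²/4 = 572.6 mm²; R_n = 469 × 572.6 × 3 × 1 / 1000 = 805.6 kN → 0.75 × 805.6 = 604 kN.
Bearing: edge l_c = 30, r_n = 118.1 kN; interior l_c = 55, r_n = 212.5 kN; R_n = 118.1 + 2·212.5 = 543.2 kN → 407 kN.
Block shear: A_gv = 1720, A_nv = 1080, A_nt = 272 mm²; R_n = min(0.6F_uA_nv, 0.6F_yA_gv) + U_bs·F_u·A_nt = 377.2 kN → 283 kN.
Block shear governs: 283 kN.

283 kN (block shear governs)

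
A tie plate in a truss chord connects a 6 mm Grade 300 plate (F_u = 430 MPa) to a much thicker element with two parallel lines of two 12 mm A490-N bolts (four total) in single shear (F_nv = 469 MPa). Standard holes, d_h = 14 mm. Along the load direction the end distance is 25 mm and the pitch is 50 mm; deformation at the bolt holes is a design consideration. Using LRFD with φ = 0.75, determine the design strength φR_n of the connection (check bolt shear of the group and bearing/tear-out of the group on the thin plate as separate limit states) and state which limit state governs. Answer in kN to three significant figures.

Bolt shear: A_b = π·12²/4 = 113.1 mm²; R_n = 469 × 113.1 × 4 × 1 / 1000 = 212.2 kN → 0.75 × 212.2 = 159 kN.
Bearing (1.2 l_c t F_u ≤ 2.4 d t F_u): upper limit = 2.4·12·6·430 / 1000 = 74.3 kN.
  Edge l_c = 25 − 14/2 = 18 → r_n = 55.73 kN; interior l_c = 50 − 14 = 36 → r_n = 74.3 kN.
  R_n,bearing = 2·55.73 + 2·74.3 = 260.1 kN → 0.75 × 260.1 = 195 kN.
Bolt shear governs: 159 kN.

159 kN (bolt shear governs)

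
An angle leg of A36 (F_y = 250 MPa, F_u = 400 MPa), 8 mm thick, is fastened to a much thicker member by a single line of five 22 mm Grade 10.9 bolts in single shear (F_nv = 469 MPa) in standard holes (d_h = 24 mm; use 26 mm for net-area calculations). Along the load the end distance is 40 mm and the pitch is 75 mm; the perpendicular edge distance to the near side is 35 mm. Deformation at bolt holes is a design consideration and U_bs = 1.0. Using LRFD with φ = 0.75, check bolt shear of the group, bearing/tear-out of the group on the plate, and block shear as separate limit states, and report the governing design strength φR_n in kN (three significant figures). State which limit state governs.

Bolt shear: A_b = π·22²/4 = 380.1 mm²; R_n = 469 × 380.1 × 5 × 1 / 1000 = 891.4 kN → 0.75 × 891.4 = 669 kN.
Bearing: edge l_c = 28, r_n = 107.5 kN; interior l_c = 51, r_n = 169 kN; R_n = 107.5 + 4·169 = 783.4 kN → 588 kN.
Block shear: A_gv = 2720, A_nv = 1784, A_nt = 176 mm²; R_n = min(0.6F_uA_nv, 0.6F_yA_gv) + U_bs·F_u·A_nt = 478.4 kN → 359 kN.
Block shear governs: 359 kN.

359 kN (block shear governs)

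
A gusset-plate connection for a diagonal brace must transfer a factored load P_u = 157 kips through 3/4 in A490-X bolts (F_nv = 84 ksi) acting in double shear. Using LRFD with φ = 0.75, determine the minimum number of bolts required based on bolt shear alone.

3 bolts

A_b = π·0.75²/4 = 0.4418 in².
Per-bolt design strength φR_n = 0.75 × 84 × 0.4418 × 2 = 55.67 kips.
n ≥ 157 / 55.67 = 2.82 → use 3 bolts.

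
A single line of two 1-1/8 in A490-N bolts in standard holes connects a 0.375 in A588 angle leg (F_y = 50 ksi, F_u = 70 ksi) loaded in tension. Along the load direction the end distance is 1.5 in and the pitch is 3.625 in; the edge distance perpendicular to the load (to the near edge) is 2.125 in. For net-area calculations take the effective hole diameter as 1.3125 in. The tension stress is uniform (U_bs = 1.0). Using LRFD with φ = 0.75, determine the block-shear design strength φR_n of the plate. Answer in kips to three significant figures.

66.2 kips

Shear plane L_v = 1.5 + 1·3.625 = 5.125 in; A_gv = 5.125 × 0.375 = 1.922 in².
A_nv = (5.125 − 1.5·1.3125) × 0.375 = 1.184 in².
A_nt = (2.125 − 0.5·1.3125) × 0.375 = 0.5508 in².
0.6 F_u A_nv = 49.71 kips; 0.6 F_y A_gv = 57.66 kips → shear rupture governs the shear term.
R_n = 49.71 + 1.0 × 70 × 0.5508 = 88.27 kips.
Design strength φR_n = 0.75 × 88.27 = 66.2 kips.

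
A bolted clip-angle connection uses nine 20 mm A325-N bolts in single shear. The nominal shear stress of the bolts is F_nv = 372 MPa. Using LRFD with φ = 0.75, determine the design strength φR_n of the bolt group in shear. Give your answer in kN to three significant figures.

789 kN

A_b = π × 20² / 4 = 314.2 mm².
R_n = F_nv · A_b · n · n_s = 372 × 314.2 × 9 × 1 / 1000 = 1052 kN.
Design strength φR_n = 0.75 × 1052 = 789 kN.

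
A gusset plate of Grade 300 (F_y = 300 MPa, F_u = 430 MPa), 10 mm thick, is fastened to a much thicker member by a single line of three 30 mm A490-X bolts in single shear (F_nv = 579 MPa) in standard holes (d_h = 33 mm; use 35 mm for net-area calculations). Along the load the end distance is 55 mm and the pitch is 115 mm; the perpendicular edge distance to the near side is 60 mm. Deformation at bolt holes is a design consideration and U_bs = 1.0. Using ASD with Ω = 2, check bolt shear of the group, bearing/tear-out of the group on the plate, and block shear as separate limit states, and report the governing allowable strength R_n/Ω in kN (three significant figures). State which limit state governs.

Bolt shear: A_b = π·30²/4 = 706.9 mm²; R_n = 579 × 706.9 × 3 × 1 / 1000 = 1228 kN → 1228 / 2 = 614 kN.
Bearing: edge l_c = 38.5, r_n = 198.7 kN; interior l_c = 82, r_n = 309.6 kN; R_n = 198.7 + 2·309.6 = 817.9 kN → 409 kN.
Block shear: A_gv = 2850, A_nv = 1975, A_nt = 425 mm²; R_n = min(0.6F_uA_nv, 0.6F_yA_gv) + U_bs·F_u·A_nt = 692.3 kN → 346 kN.
Block shear governs: 346 kN.

346 kN (block shear governs)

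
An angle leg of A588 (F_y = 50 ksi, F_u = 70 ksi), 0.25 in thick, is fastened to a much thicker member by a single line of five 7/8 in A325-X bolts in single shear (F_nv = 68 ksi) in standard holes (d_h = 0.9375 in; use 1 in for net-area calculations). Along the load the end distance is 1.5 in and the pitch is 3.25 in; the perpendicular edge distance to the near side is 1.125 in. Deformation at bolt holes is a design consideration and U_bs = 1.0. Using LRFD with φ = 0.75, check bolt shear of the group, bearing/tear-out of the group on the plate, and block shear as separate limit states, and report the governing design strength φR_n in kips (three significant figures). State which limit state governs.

87 kips (block shear governs)

Bolt shear: A_b = π·0.875²/4 = 0.6013 in²; R_n = 68 × 0.6013 × 5 × 1 = 204.4 kips → 0.75 × 204.4 = 153 kips.
Bearing: edge l_c = 1.031, r_n = 21.66 kips; interior l_c = 2.312, r_n = 36.75 kips; R_n = 21.66 + 4·36.75 = 168.7 kips → 126 kips.
Block shear: A_gv = 3.625, A_nv = 2.5, A_nt = 0.1562 in²; R_n = min(0.6F_uA_nv, 0.6F_yA_gv) + U_bs·F_u·A_nt = 115.9 kips → 87 kips.
Block shear governs: 87 kips.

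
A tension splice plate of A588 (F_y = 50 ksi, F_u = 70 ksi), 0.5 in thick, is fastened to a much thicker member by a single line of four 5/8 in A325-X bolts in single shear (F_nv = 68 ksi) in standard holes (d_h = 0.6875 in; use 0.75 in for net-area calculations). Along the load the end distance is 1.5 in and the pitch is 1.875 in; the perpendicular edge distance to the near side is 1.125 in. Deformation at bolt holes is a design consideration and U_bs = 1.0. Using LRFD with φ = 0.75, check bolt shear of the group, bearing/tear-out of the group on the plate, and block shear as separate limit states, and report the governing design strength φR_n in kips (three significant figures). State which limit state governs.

62.6 kips (bolt shear governs)

Bolt shear: A_b = π·0.625²/4 = 0.3068 in²; R_n = 68 × 0.3068 × 4 × 1 = 83.45 kips → 0.75 × 83.45 = 62.6 kips.
Bearing: edge l_c = 1.156, r_n = 48.56 kips; interior l_c = 1.188, r_n = 49.88 kips; R_n = 48.56 + 3·49.88 = 198.2 kips → 149 kips.
Block shear: A_gv = 3.562, A_nv = 2.25, A_nt = 0.375 in²; R_n = min(0.6F_uA_nv, 0.6F_yA_gv) + U_bs·F_u·A_nt = 120.8 kips → 90.6 kips.
Bolt shear governs: 62.6 kips.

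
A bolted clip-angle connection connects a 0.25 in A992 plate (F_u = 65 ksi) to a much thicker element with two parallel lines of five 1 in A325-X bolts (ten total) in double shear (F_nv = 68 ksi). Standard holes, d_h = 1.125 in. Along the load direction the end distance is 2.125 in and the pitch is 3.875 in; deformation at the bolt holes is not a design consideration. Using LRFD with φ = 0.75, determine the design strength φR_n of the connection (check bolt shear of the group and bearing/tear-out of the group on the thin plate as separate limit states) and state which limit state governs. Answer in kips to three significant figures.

350 kips (bearing governs)

Bolt shear: A_b = π·1²/4 = 0.7854 in²; R_n = 68 × 0.7854 × 10 × 2 = 1068 kips → 0.75 × 1068 = 801 kips.
Bearing (1.5 l_c t F_u ≤ 3.0 d t F_u): upper limit = 3.0·1·0.25·65 = 48.75 kips.
  Edge l_c = 2.125 − 1.125/2 = 1.562 → r_n = 38.09 kips; interior l_c = 3.875 − 1.125 = 2.75 → r_n = 48.75 kips.
  R_n,bearing = 2·38.09 + 8·48.75 = 466.2 kips → 0.75 × 466.2 = 350 kips.
Bearing governs: 350 kips.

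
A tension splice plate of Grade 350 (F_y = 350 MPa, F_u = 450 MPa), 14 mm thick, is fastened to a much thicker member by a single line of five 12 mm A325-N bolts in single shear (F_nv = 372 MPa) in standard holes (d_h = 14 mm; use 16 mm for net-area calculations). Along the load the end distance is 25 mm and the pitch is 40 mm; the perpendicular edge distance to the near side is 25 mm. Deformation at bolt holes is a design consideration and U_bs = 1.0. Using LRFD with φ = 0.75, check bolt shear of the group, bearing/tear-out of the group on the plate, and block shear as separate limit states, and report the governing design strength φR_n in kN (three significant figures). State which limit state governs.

158 kN (bolt shear governs)

Bolt shear: A_b = π·12²/4 = 113.1 mm²; R_n = 372 × 113.1 × 5 × 1 / 1000 = 210.4 kN → 0.75 × 210.4 = 158 kN.
Bearing: edge l_c = 18, r_n = 136.1 kN; interior l_c = 26, r_n = 181.4 kN; R_n = 136.1 + 4·181.4 = 861.8 kN → 646 kN.
Block shear: A_gv = 2590, A_nv = 1582, A_nt = 238 mm²; R_n = min(0.6F_uA_nv, 0.6F_yA_gv) + U_bs·F_u·A_nt = 534.2 kN → 401 kN.
Bolt shear governs: 158 kN.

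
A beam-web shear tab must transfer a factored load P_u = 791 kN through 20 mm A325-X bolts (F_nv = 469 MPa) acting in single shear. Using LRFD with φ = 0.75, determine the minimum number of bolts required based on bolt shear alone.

A_b = π·20²/4 = 314.2 mm².
Per-bolt design strength φR_n = 0.75 × 469 × 314.2 × 1 / 1000 = 110.5 kN.
n ≥ 791 / 110.5 = 7.158 → use 8 bolts.

8 bolts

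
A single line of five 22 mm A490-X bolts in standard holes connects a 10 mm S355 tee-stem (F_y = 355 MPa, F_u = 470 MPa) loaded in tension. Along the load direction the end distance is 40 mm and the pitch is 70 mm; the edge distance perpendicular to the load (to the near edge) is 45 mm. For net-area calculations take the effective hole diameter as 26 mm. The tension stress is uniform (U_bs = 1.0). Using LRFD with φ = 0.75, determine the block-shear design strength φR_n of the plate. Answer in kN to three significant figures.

542 kN

Shear plane L_v = 40 + 4·70 = 320 mm; A_gv = 320 × 10 = 3200 mm².
A_nv = (320 − 4.5·26) × 10 = 2030 mm².
A_nt = (45 − 0.5·26) × 10 = 320 mm².
0.6 F_u A_nv = 572.5 kN; 0.6 F_y A_gv = 681.6 kN → shear rupture governs the shear term.
R_n = 572.5 + 1.0 × 470 × 320 / 1000 = 722.9 kN.
Design strength φR_n = 0.75 × 722.9 = 542 kN.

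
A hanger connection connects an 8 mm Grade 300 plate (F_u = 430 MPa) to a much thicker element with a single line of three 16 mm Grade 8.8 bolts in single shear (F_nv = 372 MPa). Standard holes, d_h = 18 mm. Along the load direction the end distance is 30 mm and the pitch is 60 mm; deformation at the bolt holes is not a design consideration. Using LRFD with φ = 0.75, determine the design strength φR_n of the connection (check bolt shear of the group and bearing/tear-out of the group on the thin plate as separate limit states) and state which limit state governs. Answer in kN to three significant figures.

168 kN (bolt shear governs)

Bolt shear: A_b = π·16²/4 = 201.1 mm²; R_n = 372 × 201.1 × 3 × 1 / 1000 = 224.4 kN → 0.75 × 224.4 = 168 kN.
Bearing (1.5 l_c t F_u ≤ 3.0 d t F_u): upper limit = 3.0·16·8·430 / 1000 = 165.1 kN.
  Edge l_c = 30 − 18/2 = 21 → r_n = 108.4 kN; interior l_c = 60 − 18 = 42 → r_n = 165.1 kN.
  R_n,bearing = 1·108.4 + 2·165.1 = 438.6 kN → 0.75 × 438.6 = 329 kN.
Bolt shear governs: 168 kN.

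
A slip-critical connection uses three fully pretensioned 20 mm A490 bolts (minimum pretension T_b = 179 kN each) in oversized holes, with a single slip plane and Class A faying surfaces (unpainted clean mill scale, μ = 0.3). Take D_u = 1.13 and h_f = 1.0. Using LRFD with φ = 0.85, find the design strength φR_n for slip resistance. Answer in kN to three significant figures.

R_n = μ · D_u · h_f · T_b · n_s · n_b = 0.3 × 1.13 × 1.0 × 179 × 1 × 3 = 182 kN.
Design strength φR_n = 0.85 × 182 = 155 kN.

155 kN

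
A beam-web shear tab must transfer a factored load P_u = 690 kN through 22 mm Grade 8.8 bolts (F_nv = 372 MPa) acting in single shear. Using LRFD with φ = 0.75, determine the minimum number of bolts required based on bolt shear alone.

A_b = π·22²/4 = 380.1 mm².
Per-bolt design strength φR_n = 0.75 × 372 × 380.1 × 1 / 1000 = 106.1 kN.
n ≥ 690 / 106.1 = 6.506 → use 7 bolts.

7 bolts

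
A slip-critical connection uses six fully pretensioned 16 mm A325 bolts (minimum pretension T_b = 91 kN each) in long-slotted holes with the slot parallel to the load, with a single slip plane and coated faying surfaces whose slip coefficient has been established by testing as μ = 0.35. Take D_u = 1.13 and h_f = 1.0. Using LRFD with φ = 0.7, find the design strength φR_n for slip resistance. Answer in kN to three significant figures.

151 kN

R_n = μ · D_u · h_f · T_b · n_s · n_b = 0.35 × 1.13 × 1.0 × 91 × 1 × 6 = 215.9 kN.
Design strength φR_n = 0.7 × 215.9 = 151 kN.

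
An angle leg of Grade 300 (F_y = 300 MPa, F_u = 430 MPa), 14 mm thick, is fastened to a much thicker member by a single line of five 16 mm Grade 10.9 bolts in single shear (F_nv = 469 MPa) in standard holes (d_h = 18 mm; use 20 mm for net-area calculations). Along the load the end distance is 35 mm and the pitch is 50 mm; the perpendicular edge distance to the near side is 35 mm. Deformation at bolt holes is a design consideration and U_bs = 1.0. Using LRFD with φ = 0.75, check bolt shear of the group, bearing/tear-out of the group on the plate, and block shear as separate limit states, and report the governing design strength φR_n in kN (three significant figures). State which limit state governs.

Bolt shear: A_b = π·16²/4 = 201.1 mm²; R_n = 469 × 201.1 × 5 × 1 / 1000 = 471.5 kN → 0.75 × 471.5 = 354 kN.
Bearing: edge l_c = 26, r_n = 187.8 kN; interior l_c = 32, r_n = 231.2 kN; R_n = 187.8 + 4·231.2 = 1112 kN → 834 kN.
Block shear: A_gv = 3290, A_nv = 2030, A_nt = 350 mm²; R_n = min(0.6F_uA_nv, 0.6F_yA_gv) + U_bs·F_u·A_nt = 674.2 kN → 506 kN.
Bolt shear governs: 354 kN.

354 kN (bolt shear governs)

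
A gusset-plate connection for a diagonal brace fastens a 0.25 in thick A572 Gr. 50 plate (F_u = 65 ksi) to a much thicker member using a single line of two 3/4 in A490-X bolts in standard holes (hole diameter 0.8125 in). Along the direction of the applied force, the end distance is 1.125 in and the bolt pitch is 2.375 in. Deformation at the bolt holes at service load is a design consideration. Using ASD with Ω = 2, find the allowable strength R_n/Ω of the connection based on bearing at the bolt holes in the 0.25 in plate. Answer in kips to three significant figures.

21.6 kips

Per bolt r_n = 1.2 l_c t F_u ≤ 2.4 d t F_u; upper limit = 2.4 × 0.75 × 0.25 × 65 = 29.25 kips.
Edge bolt: l_c = 1.125 − 0.8125/2 = 0.7188 in → 1.2 × 0.7188 × 0.25 × 65 = 14.02 → r_n = 14.02 kips.
Interior bolts: l_c = 2.375 − 0.8125 = 1.562 in → 1.2 × 1.562 × 0.25 × 65 = 30.47 → r_n = 29.25 kips.
R_n = 1 × 14.02 + 1 × 29.25 = 43.27 kips.
Allowable strength R_n/Ω = 43.27 / 2 = 21.6 kips.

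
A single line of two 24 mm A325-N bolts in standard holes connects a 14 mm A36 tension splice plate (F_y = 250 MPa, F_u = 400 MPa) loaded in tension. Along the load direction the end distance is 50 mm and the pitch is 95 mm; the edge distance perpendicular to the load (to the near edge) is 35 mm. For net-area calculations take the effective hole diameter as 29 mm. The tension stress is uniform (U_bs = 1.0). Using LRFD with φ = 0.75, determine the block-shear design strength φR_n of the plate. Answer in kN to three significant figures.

314 kN

Shear plane L_v = 50 + 1·95 = 145 mm; A_gv = 145 × 14 = 2030 mm².
A_nv = (145 − 1.5·29) × 14 = 1421 mm².
A_nt = (35 − 0.5·29) × 14 = 287 mm².
0.6 F_u A_nv = 341 kN; 0.6 F_y A_gv = 304.5 kN → shear yielding governs the shear term.
R_n = 304.5 + 1.0 × 400 × 287 / 1000 = 419.3 kN.
Design strength φR_n = 0.75 × 419.3 = 314 kN.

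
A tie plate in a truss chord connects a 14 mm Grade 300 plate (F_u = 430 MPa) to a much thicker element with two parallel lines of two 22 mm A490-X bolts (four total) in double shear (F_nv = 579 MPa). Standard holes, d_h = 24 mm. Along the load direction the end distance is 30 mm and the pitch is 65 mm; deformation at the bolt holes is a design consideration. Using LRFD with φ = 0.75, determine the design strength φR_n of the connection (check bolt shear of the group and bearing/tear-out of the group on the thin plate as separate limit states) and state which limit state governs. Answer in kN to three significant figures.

Bolt shear: A_b = π·22²/4 = 380.1 mm²; R_n = 579 × 380.1 × 4 × 2 / 1000 = 1761 kN → 0.75 × 1761 = 1320 kN.
Bearing (1.2 l_c t F_u ≤ 2.4 d t F_u): upper limit = 2.4·22·14·430 / 1000 = 317.9 kN.
  Edge l_c = 30 − 24/2 = 18 → r_n = 130 kN; interior l_c = 65 − 24 = 41 → r_n = 296.2 kN.
  R_n,bearing = 2·130 + 2·296.2 = 852.4 kN → 0.75 × 852.4 = 639 kN.
Bearing governs: 639 kN.

639 kN (bearing governs)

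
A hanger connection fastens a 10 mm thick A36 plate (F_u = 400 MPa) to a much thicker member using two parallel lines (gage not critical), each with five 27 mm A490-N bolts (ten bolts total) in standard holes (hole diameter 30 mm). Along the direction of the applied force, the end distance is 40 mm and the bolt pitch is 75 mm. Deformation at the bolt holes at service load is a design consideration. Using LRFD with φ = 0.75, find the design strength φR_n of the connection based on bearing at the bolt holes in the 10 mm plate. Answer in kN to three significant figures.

1480 kN

Per bolt r_n = 1.2 l_c t F_u ≤ 2.4 d t F_u; upper limit = 2.4 × 27 × 10 × 400 / 1000 = 259.2 kN.
Edge bolt: l_c = 40 − 30/2 = 25 mm → 1.2 × 25 × 10 × 400 / 1000 = 120 → r_n = 120 kN.
Interior bolts: l_c = 75 − 30 = 45 mm → 1.2 × 45 × 10 × 400 / 1000 = 216 → r_n = 216 kN.
R_n = 2 × 120 + 8 × 216 = 1968 kN.
Design strength φR_n = 0.75 × 1968 = 1480 kN.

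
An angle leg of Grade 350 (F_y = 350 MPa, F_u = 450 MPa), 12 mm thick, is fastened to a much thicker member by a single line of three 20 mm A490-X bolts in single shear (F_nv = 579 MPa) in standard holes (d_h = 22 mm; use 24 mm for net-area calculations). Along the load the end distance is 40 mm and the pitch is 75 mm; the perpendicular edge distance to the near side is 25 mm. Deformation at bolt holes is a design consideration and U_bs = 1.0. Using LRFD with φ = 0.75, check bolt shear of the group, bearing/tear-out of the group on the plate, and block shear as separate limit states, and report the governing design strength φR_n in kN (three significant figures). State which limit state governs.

369 kN (block shear governs)

Bolt shear: A_b = π·20²/4 = 314.2 mm²; R_n = 579 × 314.2 × 3 × 1 / 1000 = 545.7 kN → 0.75 × 545.7 = 409 kN.
Bearing: edge l_c = 29, r_n = 187.9 kN; interior l_c = 53, r_n = 259.2 kN; R_n = 187.9 + 2·259.2 = 706.3 kN → 530 kN.
Block shear: A_gv = 2280, A_nv = 1560, A_nt = 156 mm²; R_n = min(0.6F_uA_nv, 0.6F_yA_gv) + U_bs·F_u·A_nt = 491.4 kN → 369 kN.
Block shear governs: 369 kN.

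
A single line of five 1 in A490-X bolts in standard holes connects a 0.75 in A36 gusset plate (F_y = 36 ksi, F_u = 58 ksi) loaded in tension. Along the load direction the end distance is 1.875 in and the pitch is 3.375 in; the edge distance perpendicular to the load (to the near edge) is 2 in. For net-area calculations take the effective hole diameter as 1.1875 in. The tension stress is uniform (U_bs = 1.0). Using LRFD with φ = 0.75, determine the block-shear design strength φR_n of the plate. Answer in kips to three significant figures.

233 kips

Shear plane L_v = 1.875 + 4·3.375 = 15.38 in; A_gv = 15.38 × 0.75 = 11.53 in².
A_nv = (15.38 − 4.5·1.1875) × 0.75 = 7.523 in².
A_nt = (2 − 0.5·1.1875) × 0.75 = 1.055 in².
0.6 F_u A_nv = 261.8 kips; 0.6 F_y A_gv = 249.1 kips → shear yielding governs the shear term.
R_n = 249.1 + 1.0 × 58 × 1.055 = 310.2 kips.
Design strength φR_n = 0.75 × 310.2 = 233 kips.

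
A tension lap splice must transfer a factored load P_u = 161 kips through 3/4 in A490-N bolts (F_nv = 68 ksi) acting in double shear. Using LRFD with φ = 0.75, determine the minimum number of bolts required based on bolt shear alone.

A_b = π·0.75²/4 = 0.4418 in².
Per-bolt design strength φR_n = 0.75 × 68 × 0.4418 × 2 = 45.06 kips.
n ≥ 161 / 45.06 = 3.573 → use 4 bolts.

4 bolts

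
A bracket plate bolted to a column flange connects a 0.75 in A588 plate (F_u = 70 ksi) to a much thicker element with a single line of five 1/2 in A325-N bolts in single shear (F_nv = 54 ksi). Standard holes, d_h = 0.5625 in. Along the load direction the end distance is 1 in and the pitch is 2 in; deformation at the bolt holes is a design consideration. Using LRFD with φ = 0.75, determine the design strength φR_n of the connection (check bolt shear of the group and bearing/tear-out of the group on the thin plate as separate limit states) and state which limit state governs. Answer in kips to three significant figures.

Bolt shear: A_b = π·0.5²/4 = 0.1963 in²; R_n = 54 × 0.1963 × 5 × 1 = 53.01 kips → 0.75 × 53.01 = 39.8 kips.
Bearing (1.2 l_c t F_u ≤ 2.4 d t F_u): upper limit = 2.4·0.5·0.75·70 = 63 kips.
  Edge l_c = 1 − 0.5625/2 = 0.7188 → r_n = 45.28 kips; interior l_c = 2 − 0.5625 = 1.438 → r_n = 63 kips.
  R_n,bearing = 1·45.28 + 4·63 = 297.3 kips → 0.75 × 297.3 = 223 kips.
Bolt shear governs: 39.8 kips.

39.8 kips (bolt shear governs)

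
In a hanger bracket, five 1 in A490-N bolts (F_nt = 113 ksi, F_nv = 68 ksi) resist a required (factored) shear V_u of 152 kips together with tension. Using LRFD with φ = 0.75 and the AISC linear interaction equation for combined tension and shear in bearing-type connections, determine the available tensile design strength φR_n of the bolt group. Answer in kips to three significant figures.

180 kips

A_b = π·1²/4 = 0.7854 in²; f_rv = 152 / (5 × 0.7854) = 38.71 ksi.
F'_nt = 1.3 F_nt − (F_nt / φF_nv) f_rv = 1.3·113 − (113/(0.75·68))·38.71 = 61.14 ksi, capped at F_nt → F'_nt = 61.14 ksi.
R_n = F'_nt · A_b · n = 61.14 × 0.7854 × 5 = 240.1 kips.
Design strength φR_n = 0.75 × 240.1 = 180 kips.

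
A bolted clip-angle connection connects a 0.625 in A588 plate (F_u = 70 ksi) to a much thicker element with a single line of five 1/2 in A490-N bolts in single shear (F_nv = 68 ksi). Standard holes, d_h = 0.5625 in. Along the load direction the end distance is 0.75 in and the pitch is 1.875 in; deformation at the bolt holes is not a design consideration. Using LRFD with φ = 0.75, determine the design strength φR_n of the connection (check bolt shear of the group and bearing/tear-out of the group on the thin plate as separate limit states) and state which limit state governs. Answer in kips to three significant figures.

50.1 kips (bolt shear governs)

Bolt shear: A_b = π·0.5²/4 = 0.1963 in²; R_n = 68 × 0.1963 × 5 × 1 = 66.76 kips → 0.75 × 66.76 = 50.1 kips.
Bearing (1.5 l_c t F_u ≤ 3.0 d t F_u): upper limit = 3.0·0.5·0.625·70 = 65.62 kips.
  Edge l_c = 0.75 − 0.5625/2 = 0.4688 → r_n = 30.76 kips; interior l_c = 1.875 − 0.5625 = 1.312 → r_n = 65.62 kips.
  R_n,bearing = 1·30.76 + 4·65.62 = 293.3 kips → 0.75 × 293.3 = 220 kips.
Bolt shear governs: 50.1 kips.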